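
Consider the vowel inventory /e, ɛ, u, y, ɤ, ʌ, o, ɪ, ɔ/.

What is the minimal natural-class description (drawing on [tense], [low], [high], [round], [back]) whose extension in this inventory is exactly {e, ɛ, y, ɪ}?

[−back]

The target set is precisely the extension of [−back] in this inventory.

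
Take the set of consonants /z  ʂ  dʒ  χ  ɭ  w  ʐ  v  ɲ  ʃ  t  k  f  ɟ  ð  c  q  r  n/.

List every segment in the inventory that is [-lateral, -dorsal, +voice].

Checking each segment against [-lateral], [-dorsal], [+voice]: /z/ (voiced alveolar fricative), /dʒ/ (voiced postalveolar affricate), /ʐ/ (voiced retroflex fricative), /v/ (voiced labiodental fricative), /ð/ (voiced dental fricative), /r/ (alveolar trill), among others, satisfy every feature; every other segment in the inventory fails at least one.

z, dʒ, ʐ, v, ð, r, n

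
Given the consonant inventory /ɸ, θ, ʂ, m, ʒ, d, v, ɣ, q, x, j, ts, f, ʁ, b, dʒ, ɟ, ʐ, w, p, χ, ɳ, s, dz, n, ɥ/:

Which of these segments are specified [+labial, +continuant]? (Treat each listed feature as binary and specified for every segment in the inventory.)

Eliminate segments failing any feature: /θ, ʂ, ʒ, d, ɣ, q, x, j, ts, ʁ, dʒ, ɟ, ʐ, χ, ɳ, s, dz, n/ are [−labial]; /m, b, p/ are [−continuant]. The remaining /ɸ, v, f, w, ɥ/ satisfy [+labial], [+continuant].

ɸ, v, f, w, ɥ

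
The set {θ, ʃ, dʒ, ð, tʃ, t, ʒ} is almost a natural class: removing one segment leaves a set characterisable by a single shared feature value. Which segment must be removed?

The remaining segments after removing /t/ share [+distributed]; /t/ (voiceless alveolar stop) is [−distributed]. For every other candidate removal, the leftover set fails to share any single feature value that the removed segment lacks.

t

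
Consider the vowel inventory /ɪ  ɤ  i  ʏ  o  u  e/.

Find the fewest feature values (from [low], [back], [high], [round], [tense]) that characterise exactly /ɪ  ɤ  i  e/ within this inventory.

[-round]

Every target segment is [-round] and no other inventory member is, so one feature is enough.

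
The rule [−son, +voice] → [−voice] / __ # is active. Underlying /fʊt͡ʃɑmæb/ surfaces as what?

The only segment in the rule's environment that also matches [−son, +voice] is /b/. Applying [−voice] turns the voiced bilabial stop into /p/ (voiceless bilabial stop), giving [fʊt͡ʃɑmæp].

[fʊt͡ʃɑmæp]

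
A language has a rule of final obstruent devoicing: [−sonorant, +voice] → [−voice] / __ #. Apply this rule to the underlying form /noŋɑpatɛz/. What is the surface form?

[noŋɑpatɛs]

/z/ satisfies [−sonorant, +voice] and sits in __ #. The [−voice] counterpart of the voiced alveolar fricative is /s/. Other segments in /noŋɑpatɛz/ either fail the structural description or are not in the environment, so the surface form is [noŋɑpatɛs].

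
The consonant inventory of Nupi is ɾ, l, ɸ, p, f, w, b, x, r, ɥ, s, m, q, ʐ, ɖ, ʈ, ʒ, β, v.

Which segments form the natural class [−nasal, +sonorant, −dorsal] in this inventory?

First, the [−nasal] segments are /ɾ, l, ɸ, p, f, w, b, x, r, ɥ, s, q, ʐ, ɖ, ʈ, ʒ, β, v/.
Intersecting with [+sonorant] gives /ɾ, l, w, r, ɥ/.
Within that set, [−dorsal] leaves /ɾ, l, r/.

ɾ, l, r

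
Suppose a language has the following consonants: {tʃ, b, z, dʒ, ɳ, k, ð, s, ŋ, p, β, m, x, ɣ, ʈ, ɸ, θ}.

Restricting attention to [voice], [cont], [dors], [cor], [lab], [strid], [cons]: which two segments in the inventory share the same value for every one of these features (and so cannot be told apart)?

On the given features, /b/ and /m/ have an identical profile: [+voice], [−continuant], [−dorsal], [−coronal], [+labial], [−strident], [+consonantal]. No other two segments in the inventory coincide on all 7 features. (They do differ in [sonorant] and [nasal], which are not among the given features.)

b, m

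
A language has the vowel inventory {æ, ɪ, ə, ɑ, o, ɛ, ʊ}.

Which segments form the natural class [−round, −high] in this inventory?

æ, ə, ɑ, ɛ

Eliminate segments failing any feature: /ɪ/ is [+high]; /o, ʊ/ are [+round]. The remaining /æ, ə, ɑ, ɛ/ satisfy [−round], [−high].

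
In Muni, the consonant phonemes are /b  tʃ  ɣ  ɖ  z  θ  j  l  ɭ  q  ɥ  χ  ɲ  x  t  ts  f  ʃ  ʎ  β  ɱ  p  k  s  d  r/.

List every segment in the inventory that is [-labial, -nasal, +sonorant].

j, l, ɭ, ʎ, r

The [-labial] segments are /tʃ, ɣ, ɖ, z, θ, j, l, ɭ, q, χ, ɲ, x, t, ts, ʃ, ʎ, k, s, d, r/.
Among these, [-nasal] gives /tʃ, ɣ, ɖ, z, θ, j, l, ɭ, q, χ, x, t, ts, ʃ, ʎ, k, s, d, r/.
Among these, [+sonorant] leaves /j, l, ɭ, ʎ, r/.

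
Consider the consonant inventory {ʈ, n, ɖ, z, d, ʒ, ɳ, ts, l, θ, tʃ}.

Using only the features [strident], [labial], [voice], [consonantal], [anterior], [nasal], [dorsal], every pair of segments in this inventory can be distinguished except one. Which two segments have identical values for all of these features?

Both /d/ and /l/ are [-strident], [-labial], [+voice], [+consonantal], [+anterior], [-nasal], [-dorsal]. Since the list omits [sonorant] and [lateral] — which do distinguish the voiced alveolar stop from the alveolar lateral approximant — this pair collapses; all other pairs remain distinct.

d, l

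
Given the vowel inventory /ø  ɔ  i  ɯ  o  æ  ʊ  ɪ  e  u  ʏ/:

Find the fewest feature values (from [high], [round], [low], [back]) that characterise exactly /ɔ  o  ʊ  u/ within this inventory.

/ɔ, o, ʊ, u/ are all [+back], [+round], and no other segment in the inventory matches both values. Dropping any one of them over-generates: [+round] alone would also admit /ø, ʏ/; [+back] alone would also admit /ɯ/. No other single listed feature picks out exactly this set either, so fewer than two features will not do.

[+back, +round]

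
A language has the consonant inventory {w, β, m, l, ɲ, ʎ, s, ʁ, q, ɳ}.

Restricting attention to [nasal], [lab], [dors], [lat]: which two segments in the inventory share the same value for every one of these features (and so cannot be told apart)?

q, ʁ

/q/ (voiceless uvular stop) and /ʁ/ (voiced uvular fricative) are both [-nasal], [-labial], [+dorsal], [-lateral], so none of the listed features separates them. (They do differ in [voice] and [continuant], which are not among the given features.) Every other pair in the inventory differs on at least one listed feature.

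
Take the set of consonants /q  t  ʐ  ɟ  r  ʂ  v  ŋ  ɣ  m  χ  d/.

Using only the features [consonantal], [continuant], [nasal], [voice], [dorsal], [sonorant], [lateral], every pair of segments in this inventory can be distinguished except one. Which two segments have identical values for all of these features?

On the given features, /v/ and /ʐ/ have an identical profile: [+consonantal], [+continuant], [−nasal], [+voice], [−dorsal], [−sonorant], [−lateral]. No other two segments in the inventory coincide on all 7 features. (They do differ in [labial] and [coronal], which are not among the given features.)

v, ʐ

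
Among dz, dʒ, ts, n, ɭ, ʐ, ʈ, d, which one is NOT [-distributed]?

Every segment except /dʒ/ is [-distributed]. /dʒ/ (voiced postalveolar affricate) is [+distributed], so it is the exception.

dʒ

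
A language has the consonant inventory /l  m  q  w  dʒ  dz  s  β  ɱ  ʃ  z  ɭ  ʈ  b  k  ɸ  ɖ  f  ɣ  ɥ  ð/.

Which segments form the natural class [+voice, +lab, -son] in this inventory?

Checking each segment against [+voice], [+labial], [-sonorant]: /β/ (voiced bilabial fricative), /b/ (voiced bilabial stop) satisfy every feature; every other segment in the inventory fails at least one.

β, b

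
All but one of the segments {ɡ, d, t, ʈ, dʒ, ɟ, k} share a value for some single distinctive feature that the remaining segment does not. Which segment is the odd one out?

dʒ

[delayed release] (equivalently [strident]) groups all but one: /ɟ, k, ʈ, t, d, ɡ/ share [−delayed release] while /dʒ/ (voiced postalveolar affricate) alone is [+delayed release]. Removing any other segment would not leave a single-feature class that excludes it.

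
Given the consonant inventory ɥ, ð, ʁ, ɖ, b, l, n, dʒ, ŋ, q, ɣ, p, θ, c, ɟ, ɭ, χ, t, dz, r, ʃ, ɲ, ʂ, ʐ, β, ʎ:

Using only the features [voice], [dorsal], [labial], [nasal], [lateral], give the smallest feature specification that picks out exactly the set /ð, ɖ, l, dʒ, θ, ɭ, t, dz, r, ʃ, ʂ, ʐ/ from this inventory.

The class [−nasal], [−labial], [−dorsal] has exactly /ð, ɖ, l, dʒ, θ, ɭ, t, dz, r, ʃ, ʂ, ʐ/ as its extension in this inventory. No smaller conjunction from the listed features achieves this: [−labial, −dorsal] alone would also admit /n/; [−nasal, −dorsal] alone would also admit /b, p, β/; [−nasal, −labial] alone would also admit /ʁ, q, ɣ, c, …/; and checking the remaining two-feature bundles turns up none with this extension.

[−nasal, −labial, −dorsal]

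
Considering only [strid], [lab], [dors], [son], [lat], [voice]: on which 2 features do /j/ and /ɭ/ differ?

/j/ is the palatal glide and /ɭ/ is the retroflex lateral approximant. Both are [-strident], [-labial], [+sonorant], [+voice]. /j/ is [-lateral] while /ɭ/ is [+lateral]; /j/ is [+dorsal] while /ɭ/ is [-dorsal], so the distinguishing features are [lateral], [dorsal].

[lateral], [dorsal]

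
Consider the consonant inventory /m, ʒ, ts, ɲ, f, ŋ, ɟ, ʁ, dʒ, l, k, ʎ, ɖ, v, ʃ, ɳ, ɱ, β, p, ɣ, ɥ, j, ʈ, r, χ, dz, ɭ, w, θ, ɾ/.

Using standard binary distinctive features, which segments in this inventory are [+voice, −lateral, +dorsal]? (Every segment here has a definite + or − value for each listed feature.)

ɲ, ŋ, ɟ, ʁ, ɣ, ɥ, j, w

The [+voice] segments are /m, ʒ, ɲ, ŋ, ɟ, ʁ, dʒ, l, ʎ, ɖ, v, ɳ, ɱ, β, ɣ, ɥ, j, r, dz, ɭ, w, ɾ/.
Of those, [−lateral] gives /m, ʒ, ɲ, ŋ, ɟ, ʁ, dʒ, ɖ, v, ɳ, ɱ, β, ɣ, ɥ, j, r, dz, w, ɾ/.
Of those, [+dorsal] leaves /ɲ, ŋ, ɟ, ʁ, ɣ, ɥ, j, w/.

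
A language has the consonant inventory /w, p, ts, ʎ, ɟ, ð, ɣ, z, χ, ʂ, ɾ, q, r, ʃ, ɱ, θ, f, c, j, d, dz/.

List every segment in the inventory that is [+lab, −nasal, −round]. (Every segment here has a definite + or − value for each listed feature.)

p, f

First, the [+labial] segments are /w, p, ɱ, f/.
Within that set, [−nasal] gives /w, p, f/.
Of those, [−round] leaves /p, f/.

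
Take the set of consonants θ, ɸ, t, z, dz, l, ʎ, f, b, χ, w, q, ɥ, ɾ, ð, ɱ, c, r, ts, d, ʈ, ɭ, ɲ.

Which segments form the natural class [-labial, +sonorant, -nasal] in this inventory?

Among the inventory, the [-labial] segments are /θ, t, z, dz, l, ʎ, χ, q, ɾ, ð, c, r, ts, d, ʈ, ɭ, ɲ/.
Then [+sonorant] gives /l, ʎ, ɾ, r, ɭ, ɲ/.
Intersecting with [-nasal] leaves /l, ʎ, ɾ, r, ɭ/.

l, ʎ, ɾ, r, ɭ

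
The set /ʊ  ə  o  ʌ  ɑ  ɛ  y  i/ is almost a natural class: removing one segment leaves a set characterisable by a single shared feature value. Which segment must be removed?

The remaining segments after removing /ɑ/ share [−low]; /ɑ/ (low back unrounded vowel) is [+low]. For every other candidate removal, the leftover set fails to share any single feature value that the removed segment lacks.

ɑ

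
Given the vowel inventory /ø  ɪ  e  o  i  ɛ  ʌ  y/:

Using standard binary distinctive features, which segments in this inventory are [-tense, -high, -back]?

Checking each segment against [-tense], [-high], [-back]: /ɛ/ (mid front unrounded lax vowel) satisfies every feature; every other segment in the inventory fails at least one.

ɛ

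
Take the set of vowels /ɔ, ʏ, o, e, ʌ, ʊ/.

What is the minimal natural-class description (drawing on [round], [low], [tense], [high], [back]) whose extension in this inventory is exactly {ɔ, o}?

Every target segment is [−high], [+round]; each remaining inventory member fails at least one of these. Each conjunct is needed — [+round] alone would also admit /ʏ, ʊ/; [−high] alone would also admit /e, ʌ/ — and no other single listed feature has exactly this extension, so two is the minimum.

[−high, +round]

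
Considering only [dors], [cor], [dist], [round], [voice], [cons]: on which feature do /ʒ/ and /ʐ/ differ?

/ʒ/ is the voiced postalveolar fricative and /ʐ/ is the voiced retroflex fricative. Both are [−dorsal], [+coronal], [−round], [+voice], [+consonantal]. /ʒ/ is [+distributed] while /ʐ/ is [−distributed], so the distinguishing feature is [distributed].

[distributed]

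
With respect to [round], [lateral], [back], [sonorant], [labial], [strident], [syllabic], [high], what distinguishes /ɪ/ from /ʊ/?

The two segments share [-lateral], [+sonorant], [-strident], [+syllabic], [+high]. The only features from the list on which they differ: /ɪ/ is [-labial] while /ʊ/ is [+labial]; /ɪ/ is [-round] while /ʊ/ is [+round]; /ɪ/ is [-back] while /ʊ/ is [+back].

[labial], [round], [back]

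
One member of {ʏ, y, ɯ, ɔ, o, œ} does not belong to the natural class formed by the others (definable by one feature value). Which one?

/œ, ɔ, ʏ, o, y/ are all [+round], but /ɯ/ (high back unrounded vowel) is [−round]. No other single segment can be removed to leave a set sharing one feature value that the removed segment lacks, so /ɯ/ is the odd one out.

ɯ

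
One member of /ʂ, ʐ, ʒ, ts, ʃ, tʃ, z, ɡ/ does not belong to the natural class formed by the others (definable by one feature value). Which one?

/ts, ʂ, ʃ, tʃ, ʒ, ʐ, z/ are all [+strident], but /ɡ/ (voiced velar stop) is [−strident]. No other single segment can be removed to leave a set sharing one feature value that the removed segment lacks, so /ɡ/ is the odd one out.

ɡ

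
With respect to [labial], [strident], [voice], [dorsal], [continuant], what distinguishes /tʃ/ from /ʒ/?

[voice], [continuant]

/tʃ/ (voiceless postalveolar affricate) and /ʒ/ (voiced postalveolar fricative) agree on [−labial], [+strident], [−dorsal]. They differ on [voice] (/tʃ/ [−], /ʒ/ [+]), [continuant] (/tʃ/ [−], /ʒ/ [+]).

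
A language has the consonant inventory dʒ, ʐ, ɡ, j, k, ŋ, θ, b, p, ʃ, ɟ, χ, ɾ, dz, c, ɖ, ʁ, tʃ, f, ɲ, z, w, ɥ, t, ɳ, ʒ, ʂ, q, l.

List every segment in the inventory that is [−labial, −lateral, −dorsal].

Checking each segment against [−labial], [−lateral], [−dorsal]: /dʒ/ (voiced postalveolar affricate), /ʐ/ (voiced retroflex fricative), /θ/ (voiceless dental fricative), /ʃ/ (voiceless postalveolar fricative), /ɾ/ (alveolar tap), /dz/ (voiced alveolar affricate), among others, satisfy every feature; every other segment in the inventory fails at least one.

dʒ, ʐ, θ, ʃ, ɾ, dz, ɖ, tʃ, z, t, ɳ, ʒ, ʂ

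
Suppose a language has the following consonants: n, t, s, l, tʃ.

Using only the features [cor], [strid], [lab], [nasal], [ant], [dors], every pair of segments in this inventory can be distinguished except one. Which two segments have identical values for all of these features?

l, t

Both /l/ and /t/ are [+coronal], [−strident], [−labial], [−nasal], [+anterior], [−dorsal]. Since the list omits [sonorant], [voice] and [lateral] — which do distinguish the alveolar lateral approximant from the voiceless alveolar stop — this pair collapses; all other pairs remain distinct.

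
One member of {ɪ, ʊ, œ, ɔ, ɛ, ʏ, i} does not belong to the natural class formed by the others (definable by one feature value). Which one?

[tense] groups all but one: /ʊ, ɪ, ɛ, œ, ɔ, ʏ/ share [−tense] while /i/ (high front unrounded tense vowel) alone is [+tense]. Removing any other segment would not leave a single-feature class that excludes it.

i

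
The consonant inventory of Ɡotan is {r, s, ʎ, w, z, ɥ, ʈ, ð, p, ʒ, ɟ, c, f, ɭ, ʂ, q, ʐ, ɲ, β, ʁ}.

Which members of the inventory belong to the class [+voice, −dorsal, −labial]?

Checking each segment against [+voice], [−dorsal], [−labial]: /r/ (alveolar trill), /z/ (voiced alveolar fricative), /ð/ (voiced dental fricative), /ʒ/ (voiced postalveolar fricative), /ɭ/ (retroflex lateral approximant), /ʐ/ (voiced retroflex fricative) satisfy every feature; every other segment in the inventory fails at least one.

r, z, ð, ʒ, ɭ, ʐ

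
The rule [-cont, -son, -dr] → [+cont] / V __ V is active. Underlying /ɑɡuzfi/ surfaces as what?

[ɑɣuzfi]

Only /ɡ/ occurs between two vowels (/ɑ/ __ /u/) and matches the structural description. It is a voiced velar stop, so [-cont, -son, -dr] holds; changing it to [+continuant] with all other features held fixed yields /ɣ/ (voiced velar fricative). No other segment meets both the structural description and the environment, so the output is [ɑɣuzfi].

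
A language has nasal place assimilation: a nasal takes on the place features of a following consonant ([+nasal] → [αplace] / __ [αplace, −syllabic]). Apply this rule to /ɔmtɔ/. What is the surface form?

[ɔntɔ]

In /ɔmtɔ/, the nasal /m/ precedes /t/, which is [+coronal]. The nasal assimilates in place, becoming the [+coronal] nasal /n/. The surface form is [ɔntɔ].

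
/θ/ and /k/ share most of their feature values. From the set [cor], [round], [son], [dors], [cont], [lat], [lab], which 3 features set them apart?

[continuant], [coronal], [dorsal]

/θ/ is the voiceless dental fricative and /k/ is the voiceless velar stop. Both are [−round], [−sonorant], [−lateral], [−labial]. /θ/ is [+continuant] while /k/ is [−continuant]; /θ/ is [+coronal] while /k/ is [−coronal]; /θ/ is [−dorsal] while /k/ is [+dorsal], so the distinguishing features are [continuant], [coronal], [dorsal].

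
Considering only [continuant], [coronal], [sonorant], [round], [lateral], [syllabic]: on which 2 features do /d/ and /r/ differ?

/d/ (voiced alveolar stop) and /r/ (alveolar trill) agree on [+coronal], [-round], [-lateral], [-syllabic]. They differ on [sonorant] (/d/ [-], /r/ [+]), [continuant] (/d/ [-], /r/ [+]).

[sonorant], [continuant]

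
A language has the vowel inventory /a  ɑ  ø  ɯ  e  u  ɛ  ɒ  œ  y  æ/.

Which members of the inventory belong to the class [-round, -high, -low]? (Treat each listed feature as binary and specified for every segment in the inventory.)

e, ɛ

Checking each segment against [-round], [-high], [-low]: /e/ (mid front unrounded tense vowel), /ɛ/ (mid front unrounded lax vowel) satisfy every feature; every other segment in the inventory fails at least one.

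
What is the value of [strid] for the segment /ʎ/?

/ʎ/ is the palatal lateral approximant, hence [−strident].

[−strident]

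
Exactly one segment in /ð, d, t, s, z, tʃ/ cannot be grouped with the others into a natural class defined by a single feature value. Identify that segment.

[anterior] groups all but one: /ð, d, z, s, t/ share [+anterior] while /tʃ/ (voiceless postalveolar affricate) alone is [-anterior]. Removing any other segment would not leave a single-feature class that excludes it.

tʃ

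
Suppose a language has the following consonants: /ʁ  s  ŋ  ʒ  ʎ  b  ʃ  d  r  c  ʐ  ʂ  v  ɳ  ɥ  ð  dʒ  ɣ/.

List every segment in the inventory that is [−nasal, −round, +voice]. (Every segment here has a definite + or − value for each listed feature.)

ʁ, ʒ, ʎ, b, d, r, ʐ, v, ð, dʒ, ɣ

Checking each segment against [−nasal], [−round], [+voice]: /ʁ/ (voiced uvular fricative), /ʒ/ (voiced postalveolar fricative), /ʎ/ (palatal lateral approximant), /b/ (voiced bilabial stop), /d/ (voiced alveolar stop), /r/ (alveolar trill), among others, satisfy every feature; every other segment in the inventory fails at least one.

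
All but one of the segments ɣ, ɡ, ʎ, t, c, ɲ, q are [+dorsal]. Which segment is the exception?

/t/ is the voiceless alveolar stop, which is [-dorsal]; the rest — /ɣ, c, ɲ, ɡ, ʎ, q/ — are [+dorsal].

t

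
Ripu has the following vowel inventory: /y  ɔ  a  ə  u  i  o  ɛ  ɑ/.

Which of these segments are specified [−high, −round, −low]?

ə, ɛ

Checking each segment against [−high], [−round], [−low]: /ə/ (mid central vowel (schwa)), /ɛ/ (mid front unrounded lax vowel) satisfy every feature; every other segment in the inventory fails at least one.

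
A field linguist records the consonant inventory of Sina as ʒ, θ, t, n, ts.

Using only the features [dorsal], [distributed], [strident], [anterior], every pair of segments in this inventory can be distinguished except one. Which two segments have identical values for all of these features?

n, t

Both /n/ and /t/ are [−dorsal], [−distributed], [−strident], [+anterior]. Since the list omits [sonorant], [voice] and [nasal] — which do distinguish the alveolar nasal from the voiceless alveolar stop — this pair collapses; all other pairs remain distinct.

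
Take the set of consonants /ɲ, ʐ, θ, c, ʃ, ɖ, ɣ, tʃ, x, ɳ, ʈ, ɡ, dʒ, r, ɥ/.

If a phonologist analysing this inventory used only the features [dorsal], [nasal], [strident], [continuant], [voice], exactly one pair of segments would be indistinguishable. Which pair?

ɣ, ɥ

On the given features, /ɣ/ and /ɥ/ have an identical profile: [+dorsal], [-nasal], [-strident], [+continuant], [+voice]. No other two segments in the inventory coincide on all 5 features. (They do differ in [sonorant], [labial], [round] and [back], which are not among the given features.)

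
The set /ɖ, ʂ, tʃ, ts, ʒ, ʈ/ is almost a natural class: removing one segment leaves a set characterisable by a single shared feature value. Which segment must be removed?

/ʒ, ʂ, ʈ, tʃ, ɖ/ are all [-anterior], but /ts/ (voiceless alveolar affricate) is [+anterior]. No other single segment can be removed to leave a set sharing one feature value that the removed segment lacks, so /ts/ is the odd one out.

ts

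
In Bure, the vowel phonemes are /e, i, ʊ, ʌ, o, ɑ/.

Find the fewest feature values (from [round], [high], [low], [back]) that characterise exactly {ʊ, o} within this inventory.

[+round]

Every target segment is [+round] and no other inventory member is, so one feature is enough.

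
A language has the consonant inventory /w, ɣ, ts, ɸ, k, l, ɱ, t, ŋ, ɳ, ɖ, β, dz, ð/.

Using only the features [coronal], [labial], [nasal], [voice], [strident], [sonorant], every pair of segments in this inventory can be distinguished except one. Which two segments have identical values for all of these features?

/ð/ (voiced dental fricative) and /ɖ/ (voiced retroflex stop) are both [+coronal], [-labial], [-nasal], [+voice], [-strident], [-sonorant], so none of the listed features separates them. (They do differ in [continuant], [anterior] and [distributed], which are not among the given features.) Every other pair in the inventory differs on at least one listed feature.

ð, ɖ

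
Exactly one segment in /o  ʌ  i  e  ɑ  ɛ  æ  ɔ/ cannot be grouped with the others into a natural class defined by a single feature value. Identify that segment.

[high] groups all but one: /o, e, ɛ, ɑ, ɔ, ʌ, æ/ share [−high] while /i/ (high front unrounded tense vowel) alone is [+high]. Removing any other segment would not leave a single-feature class that excludes it.

i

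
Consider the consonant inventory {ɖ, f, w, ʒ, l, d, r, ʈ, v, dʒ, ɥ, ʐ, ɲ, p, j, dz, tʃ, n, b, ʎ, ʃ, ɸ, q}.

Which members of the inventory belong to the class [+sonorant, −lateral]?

w, r, ɥ, ɲ, j, n

Eliminate segments failing any feature: /ɖ, f, ʒ, d, ʈ, v, dʒ, ʐ, p, dz, tʃ, b, ʃ, ɸ, q/ are [−sonorant]; /l, ʎ/ are [+lateral]. The remaining /w, r, ɥ, ɲ, j, n/ satisfy [+sonorant], [−lateral].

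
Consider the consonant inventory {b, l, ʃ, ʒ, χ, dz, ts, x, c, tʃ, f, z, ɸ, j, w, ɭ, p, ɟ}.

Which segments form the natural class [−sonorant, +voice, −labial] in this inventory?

ʒ, dz, z, ɟ

Eliminate segments failing any feature: /b/ is [+labial]; /l, j, w, ɭ/ are [+sonorant]; /ʃ, χ, ts, x, c, tʃ, f, ɸ, p/ are [−voice]. The remaining /ʒ, dz, z, ɟ/ satisfy [−sonorant], [+voice], [−labial].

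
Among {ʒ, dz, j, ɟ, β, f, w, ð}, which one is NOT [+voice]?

/f/ is the voiceless labiodental fricative, which is [−voice]; the rest — /dz, ɟ, β, j, ʒ, ð, w/ — are [+voice].

f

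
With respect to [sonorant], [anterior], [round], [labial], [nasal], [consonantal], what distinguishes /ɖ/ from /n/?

The two segments share [−round], [−labial], [+consonantal]. The only features from the list on which they differ: /ɖ/ is [−sonorant] while /n/ is [+sonorant]; /ɖ/ is [−nasal] while /n/ is [+nasal]; /ɖ/ is [−anterior] while /n/ is [+anterior].

[sonorant], [nasal], [anterior]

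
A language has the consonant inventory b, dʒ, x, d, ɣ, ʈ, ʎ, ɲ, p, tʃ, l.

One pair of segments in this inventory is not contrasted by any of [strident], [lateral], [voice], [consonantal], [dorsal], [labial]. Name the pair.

Both /ɣ/ and /ɲ/ are [−strident], [−lateral], [+voice], [+consonantal], [+dorsal], [−labial]. Since the list omits [sonorant], [nasal], [continuant] and [back] — which do distinguish the voiced velar fricative from the palatal nasal — this pair collapses; all other pairs remain distinct.

ɣ, ɲ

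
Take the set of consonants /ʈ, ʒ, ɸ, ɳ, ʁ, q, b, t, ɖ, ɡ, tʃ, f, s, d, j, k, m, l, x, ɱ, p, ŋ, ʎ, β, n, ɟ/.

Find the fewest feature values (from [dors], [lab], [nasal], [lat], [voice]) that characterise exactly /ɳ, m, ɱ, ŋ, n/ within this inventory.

Every target segment is [+nasal] and no other inventory member is, so one feature is enough.

[+nasal]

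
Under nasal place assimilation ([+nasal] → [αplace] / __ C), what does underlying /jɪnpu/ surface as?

In /jɪnpu/, the nasal /n/ precedes /p/, which is [+labial]. The nasal assimilates in place, becoming the [+labial] nasal /m/. The surface form is [jɪmpu].

[jɪmpu]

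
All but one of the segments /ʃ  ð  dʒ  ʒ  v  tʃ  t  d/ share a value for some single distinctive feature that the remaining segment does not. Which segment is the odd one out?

The remaining segments after removing /v/ share [+coronal]; /v/ (voiced labiodental fricative) is [−coronal]. For every other candidate removal, the leftover set fails to share any single feature value that the removed segment lacks.

v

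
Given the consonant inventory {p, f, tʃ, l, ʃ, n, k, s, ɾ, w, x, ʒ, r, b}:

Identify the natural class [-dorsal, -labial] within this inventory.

tʃ, l, ʃ, n, s, ɾ, ʒ, r

Checking each segment against [-dorsal], [-labial]: /tʃ/ (voiceless postalveolar affricate), /l/ (alveolar lateral approximant), /ʃ/ (voiceless postalveolar fricative), /n/ (alveolar nasal), /s/ (voiceless alveolar fricative), /ɾ/ (alveolar tap), among others, satisfy every feature; every other segment in the inventory fails at least one.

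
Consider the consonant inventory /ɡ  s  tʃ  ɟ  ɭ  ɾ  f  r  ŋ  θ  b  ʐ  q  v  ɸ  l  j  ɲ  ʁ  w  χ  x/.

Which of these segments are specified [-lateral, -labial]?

The [-lateral] segments are /ɡ, s, tʃ, ɟ, ɾ, f, r, ŋ, θ, b, ʐ, q, v, ɸ, j, ɲ, ʁ, w, χ, x/.
Then [-labial] leaves /ɡ, s, tʃ, ɟ, ɾ, r, ŋ, θ, ʐ, q, j, ɲ, ʁ, χ, x/.

ɡ, s, tʃ, ɟ, ɾ, r, ŋ, θ, ʐ, q, j, ɲ, ʁ, χ, x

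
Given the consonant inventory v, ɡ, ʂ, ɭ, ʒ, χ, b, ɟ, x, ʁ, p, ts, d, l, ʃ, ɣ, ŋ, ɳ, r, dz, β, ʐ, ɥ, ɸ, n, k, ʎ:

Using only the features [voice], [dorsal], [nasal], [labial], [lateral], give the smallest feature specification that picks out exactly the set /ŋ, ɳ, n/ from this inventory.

Every target segment is [+nasal] and no other inventory member is, so one feature is enough.

[+nasal]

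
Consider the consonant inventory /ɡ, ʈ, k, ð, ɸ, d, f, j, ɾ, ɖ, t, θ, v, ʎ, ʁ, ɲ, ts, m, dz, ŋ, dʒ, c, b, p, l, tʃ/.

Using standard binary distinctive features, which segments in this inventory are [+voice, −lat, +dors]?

ɡ, j, ʁ, ɲ, ŋ

The [+voice] segments are /ɡ, ð, d, j, ɾ, ɖ, v, ʎ, ʁ, ɲ, m, dz, ŋ, dʒ, b, l/.
Among these, [−lateral] gives /ɡ, ð, d, j, ɾ, ɖ, v, ʁ, ɲ, m, dz, ŋ, dʒ, b/.
Among these, [+dorsal] leaves /ɡ, j, ʁ, ɲ, ŋ/.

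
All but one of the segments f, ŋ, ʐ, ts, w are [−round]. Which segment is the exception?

Every segment except /w/ is [−round]. /w/ (labial-velar glide) is [+round], so it is the exception.

w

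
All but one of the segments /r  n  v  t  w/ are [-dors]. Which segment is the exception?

Every segment except /w/ is [-dorsal]. /w/ (labial-velar glide) is [+dorsal], so it is the exception.

w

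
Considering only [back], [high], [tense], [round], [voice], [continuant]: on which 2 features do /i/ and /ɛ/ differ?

[high], [tense]

/i/ (high front unrounded tense vowel) and /ɛ/ (mid front unrounded lax vowel) agree on [−back], [−round], [+voice], [+continuant]. They differ on [high] (/i/ [+], /ɛ/ [−]), [tense] (/i/ [+], /ɛ/ [−]).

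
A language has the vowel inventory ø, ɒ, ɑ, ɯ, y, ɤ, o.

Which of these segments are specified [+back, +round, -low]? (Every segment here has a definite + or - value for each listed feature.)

The [+back] segments are /ɒ, ɑ, ɯ, ɤ, o/.
Then [+round] gives /ɒ, o/.
Then [-low] leaves /o/.

o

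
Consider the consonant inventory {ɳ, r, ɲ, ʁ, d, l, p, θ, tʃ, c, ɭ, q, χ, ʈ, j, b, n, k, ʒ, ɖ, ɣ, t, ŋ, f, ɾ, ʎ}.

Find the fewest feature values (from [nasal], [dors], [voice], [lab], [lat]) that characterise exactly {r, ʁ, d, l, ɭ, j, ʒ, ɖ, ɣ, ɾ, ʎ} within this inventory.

[+voice, -nasal, -lab]

Every target segment is [+voice], [-nasal], [-labial]; each remaining inventory member fails at least one of these. Each conjunct is needed — [-nasal, -labial] alone would also admit /θ, tʃ, c, q, …/; [+voice, -labial] alone would also admit /ɳ, ɲ, n, ŋ/; [+voice, -nasal] alone would also admit /b/ — and no other combination of two listed features has exactly this extension, so three is the minimum.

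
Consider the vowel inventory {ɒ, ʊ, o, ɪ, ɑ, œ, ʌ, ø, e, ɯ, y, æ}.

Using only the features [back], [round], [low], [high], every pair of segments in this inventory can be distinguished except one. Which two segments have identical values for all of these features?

ø, œ

On the given features, /ø/ and /œ/ have an identical profile: [−back], [+round], [−low], [−high]. No other two segments in the inventory coincide on all 4 features. (They do differ in [tense], which is not among the given features.)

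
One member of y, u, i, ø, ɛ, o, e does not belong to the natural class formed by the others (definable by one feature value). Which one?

[tense] groups all but one: /e, o, u, ø, i, y/ share [+tense] while /ɛ/ (mid front unrounded lax vowel) alone is [−tense]. Removing any other segment would not leave a single-feature class that excludes it.

ɛ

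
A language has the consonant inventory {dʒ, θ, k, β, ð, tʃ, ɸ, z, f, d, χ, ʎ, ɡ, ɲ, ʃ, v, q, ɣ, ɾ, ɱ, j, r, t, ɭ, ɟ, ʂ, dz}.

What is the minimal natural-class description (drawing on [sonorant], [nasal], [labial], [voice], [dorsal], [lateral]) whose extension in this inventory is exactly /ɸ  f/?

[−voice, +labial]

/ɸ, f/ are all [−voice], [+labial], and no other segment in the inventory matches both values. Dropping any one of them over-generates: [+labial] alone would also admit /β, v, ɱ/; [−voice] alone would also admit /θ, k, tʃ, χ, …/. No other single listed feature picks out exactly this set either, so fewer than two features will not do.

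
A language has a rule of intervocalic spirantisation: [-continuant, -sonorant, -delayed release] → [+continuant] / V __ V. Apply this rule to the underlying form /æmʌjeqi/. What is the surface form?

[æmʌjeχi]

/q/ satisfies [-continuant, -sonorant, -delayed release] and sits in V __ V. The [+continuant] counterpart of the voiceless uvular stop is /χ/. Other segments in /æmʌjeqi/ either fail the structural description or are not in the environment, so the surface form is [æmʌjeχi].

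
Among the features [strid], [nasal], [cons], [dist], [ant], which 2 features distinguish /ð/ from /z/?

[strident], [distributed]

/ð/ (voiced dental fricative) and /z/ (voiced alveolar fricative) agree on [-nasal], [+consonantal], [+anterior]. They differ on [strident] (/ð/ [-], /z/ [+]), [distributed] (/ð/ [+], /z/ [-]).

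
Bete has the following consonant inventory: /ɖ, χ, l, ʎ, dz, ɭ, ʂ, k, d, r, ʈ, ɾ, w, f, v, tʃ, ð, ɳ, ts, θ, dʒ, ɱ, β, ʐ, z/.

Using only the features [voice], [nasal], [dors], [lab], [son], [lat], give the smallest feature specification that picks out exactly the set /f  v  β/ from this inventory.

[−son, +lab]

Every target segment is [−sonorant], [+labial]; each remaining inventory member fails at least one of these. Each conjunct is needed — [+labial] alone would also admit /w, ɱ/; [−sonorant] alone would also admit /ɖ, χ, dz, ʂ, …/ — and no other single listed feature has exactly this extension, so two is the minimum.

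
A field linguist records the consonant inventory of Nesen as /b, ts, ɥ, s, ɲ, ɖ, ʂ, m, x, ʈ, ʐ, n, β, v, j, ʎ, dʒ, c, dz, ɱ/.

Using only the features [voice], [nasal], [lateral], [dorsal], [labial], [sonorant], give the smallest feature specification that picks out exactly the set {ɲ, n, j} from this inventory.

[+sonorant, -lateral, -labial]

Every target segment is [+sonorant], [-lateral], [-labial]; each remaining inventory member fails at least one of these. Each conjunct is needed — [-lateral, -labial] alone would also admit /ts, s, ɖ, ʂ, …/; [+sonorant, -labial] alone would also admit /ʎ/; [+sonorant, -lateral] alone would also admit /ɥ, m, ɱ/ — and no other combination of two listed features has exactly this extension, so three is the minimum.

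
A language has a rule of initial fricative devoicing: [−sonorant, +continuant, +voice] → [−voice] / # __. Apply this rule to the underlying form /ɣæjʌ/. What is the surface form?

The only segment in the rule's environment that also matches [−sonorant, +continuant, +voice] is /ɣ/. Applying [−voice] turns the voiced velar fricative into /x/ (voiceless velar fricative), giving [xæjʌ].

[xæjʌ]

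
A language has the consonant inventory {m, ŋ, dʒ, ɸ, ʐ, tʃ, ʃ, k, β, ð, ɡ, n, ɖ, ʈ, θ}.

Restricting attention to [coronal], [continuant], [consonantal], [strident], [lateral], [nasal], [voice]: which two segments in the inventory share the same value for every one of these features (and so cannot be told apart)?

m, ŋ

On the given features, /m/ and /ŋ/ have an identical profile: [−coronal], [−continuant], [+consonantal], [−strident], [−lateral], [+nasal], [+voice]. No other two segments in the inventory coincide on all 7 features. (They do differ in [labial] and [dorsal], which are not among the given features.)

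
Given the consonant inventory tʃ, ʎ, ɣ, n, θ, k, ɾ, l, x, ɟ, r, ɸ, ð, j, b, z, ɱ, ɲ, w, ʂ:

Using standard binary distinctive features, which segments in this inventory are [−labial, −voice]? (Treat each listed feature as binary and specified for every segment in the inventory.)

tʃ, θ, k, x, ʂ

Among the inventory, the [−labial] segments are /tʃ, ʎ, ɣ, n, θ, k, ɾ, l, x, ɟ, r, ð, j, z, ɲ, ʂ/.
Among these, [−voice] leaves /tʃ, θ, k, x, ʂ/.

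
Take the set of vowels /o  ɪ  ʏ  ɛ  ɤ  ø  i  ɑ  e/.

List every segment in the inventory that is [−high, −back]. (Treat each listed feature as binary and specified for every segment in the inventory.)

ɛ, ø, e

Eliminate segments failing any feature: /o, ɤ, ɑ/ are [+back]; /ɪ, ʏ, i/ are [+high]. The remaining /ɛ, ø, e/ satisfy [−high], [−back].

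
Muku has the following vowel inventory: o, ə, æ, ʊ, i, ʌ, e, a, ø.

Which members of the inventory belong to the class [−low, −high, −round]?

ə, ʌ, e

Among the inventory, the [−low] segments are /o, ə, ʊ, i, ʌ, e, ø/.
Intersecting with [−high] gives /o, ə, ʌ, e, ø/.
Intersecting with [−round] leaves /ə, ʌ, e/.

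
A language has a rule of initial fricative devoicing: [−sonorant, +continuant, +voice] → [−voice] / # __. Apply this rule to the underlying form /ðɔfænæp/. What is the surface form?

[θɔfænæp]

/ð/ satisfies [−sonorant, +continuant, +voice] and sits in # __. The [−voice] counterpart of the voiced dental fricative is /θ/. Other segments in /ðɔfænæp/ either fail the structural description or are not in the environment, so the surface form is [θɔfænæp].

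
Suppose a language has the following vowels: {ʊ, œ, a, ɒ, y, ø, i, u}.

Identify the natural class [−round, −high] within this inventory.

The [−round] segments are /a, i/.
Then [−high] leaves /a/.

a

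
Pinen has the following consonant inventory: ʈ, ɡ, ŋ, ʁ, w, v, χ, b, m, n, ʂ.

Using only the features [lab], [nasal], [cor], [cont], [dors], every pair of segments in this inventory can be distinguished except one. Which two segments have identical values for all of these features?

ʁ, χ

Both /ʁ/ and /χ/ are [-labial], [-nasal], [-coronal], [+continuant], [+dorsal]. Since the list omits [voice] — which does distinguish the voiced uvular fricative from the voiceless uvular fricative — this pair collapses; all other pairs remain distinct.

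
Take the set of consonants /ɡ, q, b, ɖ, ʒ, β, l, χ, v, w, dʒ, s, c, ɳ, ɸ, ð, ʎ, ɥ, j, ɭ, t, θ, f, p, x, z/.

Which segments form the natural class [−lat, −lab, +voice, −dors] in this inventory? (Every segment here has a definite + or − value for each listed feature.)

ɖ, ʒ, dʒ, ɳ, ð, z

Checking each segment against [−lateral], [−labial], [+voice], [−dorsal]: /ɖ/ (voiced retroflex stop), /ʒ/ (voiced postalveolar fricative), /dʒ/ (voiced postalveolar affricate), /ɳ/ (retroflex nasal), /ð/ (voiced dental fricative), /z/ (voiced alveolar fricative) satisfy every feature; every other segment in the inventory fails at least one.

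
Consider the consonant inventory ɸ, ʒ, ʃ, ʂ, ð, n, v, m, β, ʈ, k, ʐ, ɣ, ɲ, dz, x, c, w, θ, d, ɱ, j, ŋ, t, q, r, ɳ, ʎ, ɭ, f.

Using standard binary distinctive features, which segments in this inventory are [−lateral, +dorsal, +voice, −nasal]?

ɣ, w, j

Checking each segment against [−lateral], [+dorsal], [+voice], [−nasal]: /ɣ/ (voiced velar fricative), /w/ (labial-velar glide), /j/ (palatal glide) satisfy every feature; every other segment in the inventory fails at least one.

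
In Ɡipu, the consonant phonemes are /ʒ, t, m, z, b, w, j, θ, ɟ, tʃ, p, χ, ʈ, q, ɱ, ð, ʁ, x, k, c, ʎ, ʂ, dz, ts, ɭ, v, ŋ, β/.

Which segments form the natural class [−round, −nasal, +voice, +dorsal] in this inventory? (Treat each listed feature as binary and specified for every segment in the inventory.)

j, ɟ, ʁ, ʎ

Checking each segment against [−round], [−nasal], [+voice], [+dorsal]: /j/ (palatal glide), /ɟ/ (voiced palatal stop), /ʁ/ (voiced uvular fricative), /ʎ/ (palatal lateral approximant) satisfy every feature; every other segment in the inventory fails at least one.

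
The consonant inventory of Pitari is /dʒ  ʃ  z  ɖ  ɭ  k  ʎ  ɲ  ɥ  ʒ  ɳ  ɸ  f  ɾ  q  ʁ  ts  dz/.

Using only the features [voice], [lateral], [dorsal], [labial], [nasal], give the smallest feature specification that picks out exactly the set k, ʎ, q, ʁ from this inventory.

[−nasal, −labial, +dorsal]

/k, ʎ, q, ʁ/ are all [−nasal], [−labial], [+dorsal], and no other segment in the inventory matches all three values. Dropping any one of them over-generates: [−labial, +dorsal] alone would also admit /ɲ/; [−nasal, +dorsal] alone would also admit /ɥ/; [−nasal, −labial] alone would also admit /dʒ, ʃ, z, ɖ, …/. No other combination of two listed features picks out exactly this set either, so fewer than three features will not do.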